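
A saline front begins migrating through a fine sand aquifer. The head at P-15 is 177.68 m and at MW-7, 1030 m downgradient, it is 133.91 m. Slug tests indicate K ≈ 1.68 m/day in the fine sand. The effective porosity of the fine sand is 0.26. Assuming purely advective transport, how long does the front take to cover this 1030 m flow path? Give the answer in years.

10.3

Hydraulic gradient i = (177.68 − 133.91) / 1030 = 43.77 / 1030 = 0.04250.
Darcy flux q = K · i = 1.680 × 0.04250 = 0.07139 m/day.
Seepage velocity v = q / n_e = 0.07139 / 0.26 = 0.2746 m/day.
Travel time t = L / v = 1030 / 0.2746 = 3751 days = 10.27 years.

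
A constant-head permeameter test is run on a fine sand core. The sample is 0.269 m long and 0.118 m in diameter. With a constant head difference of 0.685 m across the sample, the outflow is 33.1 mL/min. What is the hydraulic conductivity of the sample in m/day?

Cross-sectional area A = π·(d/2)² = π × (0.118/2)² = 0.01094 m².
Convert discharge: 33.1 mL/min = 5.517e-07 m³/s.
Darcy's law rearranged: K = Q·L / (A·Δh) = 5.517e-07 × 0.269 / (0.01094 × 0.685) = 1.981e-05 m/s = 1.712 m/day.

1.71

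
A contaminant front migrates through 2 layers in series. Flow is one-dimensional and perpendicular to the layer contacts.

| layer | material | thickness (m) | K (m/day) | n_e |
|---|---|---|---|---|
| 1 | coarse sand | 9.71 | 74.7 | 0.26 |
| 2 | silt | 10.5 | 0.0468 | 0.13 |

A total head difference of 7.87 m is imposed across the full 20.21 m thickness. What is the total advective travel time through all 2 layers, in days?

With flow normal to the layers, continuity requires the same specific discharge q through every layer.
Σ(b_i/K_i) = 9.71/74.7 + 10.5/0.0468 = 224.5 d.
q = Δh / Σ(b_i/K_i) = 7.87 / 224.5 = 0.03506 m/day.
In each layer the seepage velocity is v_i = q/n_i, so the layer transit time is t_i = b_i·n_i / q:
  layer 1 (coarse sand): t_1 = 9.71 × 0.26 / 0.03506 = 72.01 d
  layer 2 (silt): t_2 = 10.5 × 0.13 / 0.03506 = 38.94 d
Total t = Σ t_i = 110.9 days.

111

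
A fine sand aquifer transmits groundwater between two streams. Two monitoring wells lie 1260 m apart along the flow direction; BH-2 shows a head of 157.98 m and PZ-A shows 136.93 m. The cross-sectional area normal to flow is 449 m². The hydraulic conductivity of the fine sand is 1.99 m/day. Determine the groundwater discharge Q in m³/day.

Hydraulic gradient i = (157.98 − 136.93) / 1260 = 21.05 / 1260 = 0.01671.
Darcy's law: Q = K · A · i = 1.990 × 449.0 × 0.01671 = 14.93 m³/day.

14.9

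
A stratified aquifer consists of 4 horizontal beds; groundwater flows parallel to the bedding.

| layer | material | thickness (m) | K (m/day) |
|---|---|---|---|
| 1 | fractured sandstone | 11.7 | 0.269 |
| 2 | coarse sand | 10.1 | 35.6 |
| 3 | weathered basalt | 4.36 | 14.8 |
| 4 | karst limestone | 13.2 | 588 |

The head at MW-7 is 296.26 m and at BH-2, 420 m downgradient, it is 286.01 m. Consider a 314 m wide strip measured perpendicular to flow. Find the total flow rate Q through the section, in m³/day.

62800

Flow is parallel to layering, so each bed carries its own Darcy discharge and the transmissivities add.
Σ(K_i·b_i) = 0.269×11.7 + 35.6×10.1 + 14.8×4.36 + 588×13.2 = 8189 m²/day.
Hydraulic gradient i = (296.26 − 286.01) / 420 = 10.25 / 420 = 0.02440.
Q = Σ(K_i·b_i) · W · i = 8189 × 314 × 0.02440 = 62752 m³/day.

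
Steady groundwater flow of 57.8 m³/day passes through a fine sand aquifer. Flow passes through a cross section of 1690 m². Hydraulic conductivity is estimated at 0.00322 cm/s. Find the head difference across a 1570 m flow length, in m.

Convert K: 0.00322 cm/s × 864 = 2.782 m/day.
From Q = K·A·i, i = Q / (K·A) = 57.8 / (2.782 × 1690) = 0.01229.
Head loss Δh = i · L = 0.01229 × 1570 = 19.30 m.

19.3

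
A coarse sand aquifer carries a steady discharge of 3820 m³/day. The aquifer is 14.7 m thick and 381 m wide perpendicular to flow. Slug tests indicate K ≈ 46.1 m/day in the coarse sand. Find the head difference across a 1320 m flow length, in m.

Cross-sectional area A = 381 × 14.7 = 5601 m².
From Q = K·A·i, i = Q / (K·A) = 3820 / (46.10 × 5601) = 0.01480.
Head loss Δh = i · L = 0.01480 × 1320 = 19.53 m.

19.5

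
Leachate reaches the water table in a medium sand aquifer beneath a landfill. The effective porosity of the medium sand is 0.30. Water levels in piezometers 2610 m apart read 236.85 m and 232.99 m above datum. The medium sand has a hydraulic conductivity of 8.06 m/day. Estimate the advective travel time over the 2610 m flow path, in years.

180

Hydraulic gradient i = (236.85 − 232.99) / 2610 = 3.86 / 2610 = 0.001479.
Darcy flux q = K · i = 8.060 × 0.001479 = 0.01192 m/day.
Seepage velocity v = q / n_e = 0.01192 / 0.30 = 0.03973 m/day.
Travel time t = L / v = 2610 / 0.03973 = 65687 days = 179.8 years.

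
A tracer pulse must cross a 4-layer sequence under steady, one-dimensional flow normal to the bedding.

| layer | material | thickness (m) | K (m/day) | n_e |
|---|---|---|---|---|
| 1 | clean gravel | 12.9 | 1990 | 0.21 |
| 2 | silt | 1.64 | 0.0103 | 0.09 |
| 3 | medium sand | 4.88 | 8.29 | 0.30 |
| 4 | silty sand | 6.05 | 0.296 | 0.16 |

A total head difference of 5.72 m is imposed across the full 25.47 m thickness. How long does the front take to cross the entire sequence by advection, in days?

167

With flow normal to the layers, continuity requires the same specific discharge q through every layer.
Σ(b_i/K_i) = 12.9/1990 + 1.64/0.0103 + 4.88/8.29 + 6.05/0.296 = 180.3 d.
q = Δh / Σ(b_i/K_i) = 5.72 / 180.3 = 0.03173 m/day.
In each layer the seepage velocity is v_i = q/n_i, so the layer transit time is t_i = b_i·n_i / q:
  layer 1 (clean gravel): t_1 = 12.9 × 0.21 / 0.03173 = 85.37 d
  layer 2 (silt): t_2 = 1.64 × 0.09 / 0.03173 = 4.651 d
  layer 3 (medium sand): t_3 = 4.88 × 0.30 / 0.03173 = 46.14 d
  layer 4 (silty sand): t_4 = 6.05 × 0.16 / 0.03173 = 30.51 d
Total t = Σ t_i = 166.7 days.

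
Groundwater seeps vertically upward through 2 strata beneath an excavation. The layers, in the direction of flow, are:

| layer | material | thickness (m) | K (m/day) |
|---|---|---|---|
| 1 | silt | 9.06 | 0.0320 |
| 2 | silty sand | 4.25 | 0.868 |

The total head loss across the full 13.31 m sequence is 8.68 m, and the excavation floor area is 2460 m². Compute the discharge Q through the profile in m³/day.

74.1

Flow is perpendicular to layering, so the layers act in series and the equivalent K is the thickness-weighted harmonic mean.
Total thickness L = 9.06 + 4.25 = 13.31 m.
Σ(b_i/K_i) = 9.06/0.0320 + 4.25/0.868 = 288.0 d.
K_eq = L / Σ(b_i/K_i) = 13.31 / 288.0 = 0.04621 m/day.
Q = K_eq · A · (Δh/L) = 0.04621 × 2460 × (8.68/13.31) = 74.14 m³/day.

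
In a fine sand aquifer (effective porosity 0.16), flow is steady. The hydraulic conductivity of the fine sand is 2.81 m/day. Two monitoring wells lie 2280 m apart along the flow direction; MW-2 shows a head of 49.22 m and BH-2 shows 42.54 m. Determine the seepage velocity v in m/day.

Hydraulic gradient i = (49.22 − 42.54) / 2280 = 6.68 / 2280 = 0.002930.
Darcy flux q = K · i = 2.810 × 0.002930 = 0.008233 m/day.
Seepage velocity v = q / n_e = 0.008233 / 0.16 = 0.05146 m/day.

0.0515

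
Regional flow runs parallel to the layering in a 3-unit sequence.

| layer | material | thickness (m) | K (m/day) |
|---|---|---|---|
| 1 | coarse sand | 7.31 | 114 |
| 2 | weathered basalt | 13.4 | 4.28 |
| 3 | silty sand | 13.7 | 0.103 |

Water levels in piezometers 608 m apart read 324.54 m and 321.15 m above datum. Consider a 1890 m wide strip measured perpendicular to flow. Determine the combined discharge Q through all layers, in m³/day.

9400

Flow is parallel to layering, so each bed carries its own Darcy discharge and the transmissivities add.
Σ(K_i·b_i) = 114×7.31 + 4.28×13.4 + 0.103×13.7 = 892.1 m²/day.
Hydraulic gradient i = (324.54 − 321.15) / 608 = 3.39 / 608 = 0.005576.
Q = Σ(K_i·b_i) · W · i = 892.1 × 1890 × 0.005576 = 9401 m³/day.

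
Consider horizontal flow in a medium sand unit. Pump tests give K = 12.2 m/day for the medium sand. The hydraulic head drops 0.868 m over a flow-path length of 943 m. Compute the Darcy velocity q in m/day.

0.0112

Hydraulic gradient i = Δh / L = 0.868 / 943 = 0.0009205.
Specific discharge q = K · i = 12.20 × 0.0009205 = 0.01123 m/day.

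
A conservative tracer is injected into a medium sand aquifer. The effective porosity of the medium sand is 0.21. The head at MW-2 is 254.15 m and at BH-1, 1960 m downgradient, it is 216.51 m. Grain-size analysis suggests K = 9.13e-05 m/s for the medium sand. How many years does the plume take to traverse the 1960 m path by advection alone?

7.44

Convert K: 9.13e-05 m/s × 86400 = 7.888 m/day.
Hydraulic gradient i = (254.15 − 216.51) / 1960 = 37.64 / 1960 = 0.01920.
Darcy flux q = K · i = 7.888 × 0.01920 = 0.1515 m/day.
Seepage velocity v = q / n_e = 0.1515 / 0.21 = 0.7214 m/day.
Travel time t = L / v = 1960 / 0.7214 = 2717 days = 7.439 years.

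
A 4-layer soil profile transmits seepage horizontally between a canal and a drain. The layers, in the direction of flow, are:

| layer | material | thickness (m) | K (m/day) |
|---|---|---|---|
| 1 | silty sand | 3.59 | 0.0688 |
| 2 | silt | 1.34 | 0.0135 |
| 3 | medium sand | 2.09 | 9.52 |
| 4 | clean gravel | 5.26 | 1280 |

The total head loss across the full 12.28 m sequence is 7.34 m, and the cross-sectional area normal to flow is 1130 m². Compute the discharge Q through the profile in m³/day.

54.7

Flow is perpendicular to layering, so the layers act in series and the equivalent K is the thickness-weighted harmonic mean.
Total thickness L = 3.59 + 1.34 + 2.09 + 5.26 = 12.28 m.
Σ(b_i/K_i) = 3.59/0.0688 + 1.34/0.0135 + 2.09/9.52 + 5.26/1280 = 151.7 d.
K_eq = L / Σ(b_i/K_i) = 12.28 / 151.7 = 0.08097 m/day.
Q = K_eq · A · (Δh/L) = 0.08097 × 1130 × (7.34/12.28) = 54.69 m³/day.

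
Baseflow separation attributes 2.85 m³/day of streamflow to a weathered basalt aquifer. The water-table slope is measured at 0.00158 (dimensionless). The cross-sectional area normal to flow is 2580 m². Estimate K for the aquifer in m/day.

Hydraulic gradient i = 0.00158.
From Q = K·A·i, K = Q / (A·i) = 2.85 / (2580 × 0.001580) = 0.6991 m/day.

0.699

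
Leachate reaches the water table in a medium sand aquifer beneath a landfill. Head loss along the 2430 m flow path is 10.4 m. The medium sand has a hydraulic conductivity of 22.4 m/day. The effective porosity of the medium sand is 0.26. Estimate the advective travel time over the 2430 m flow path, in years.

Hydraulic gradient i = Δh / L = 10.4 / 2430 = 0.004280.
Darcy flux q = K · i = 22.40 × 0.004280 = 0.09587 m/day.
Seepage velocity v = q / n_e = 0.09587 / 0.26 = 0.3687 m/day.
Travel time t = L / v = 2430 / 0.3687 = 6590 days = 18.04 years.

18.0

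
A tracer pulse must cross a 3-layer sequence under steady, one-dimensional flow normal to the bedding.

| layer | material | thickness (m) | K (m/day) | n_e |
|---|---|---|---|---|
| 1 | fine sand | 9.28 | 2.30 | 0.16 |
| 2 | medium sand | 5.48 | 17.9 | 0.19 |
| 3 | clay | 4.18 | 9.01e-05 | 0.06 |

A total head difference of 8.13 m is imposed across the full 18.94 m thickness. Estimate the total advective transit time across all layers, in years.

With flow normal to the layers, continuity requires the same specific discharge q through every layer.
Σ(b_i/K_i) = 9.28/2.30 + 5.48/17.9 + 4.18/9.01e-05 = 46397 d.
q = Δh / Σ(b_i/K_i) = 8.13 / 46397 = 0.0001752 m/day.
In each layer the seepage velocity is v_i = q/n_i, so the layer transit time is t_i = b_i·n_i / q:
  layer 1 (fine sand): t_1 = 9.28 × 0.16 / 0.0001752 = 8474 d
  layer 2 (medium sand): t_2 = 5.48 × 0.19 / 0.0001752 = 5942 d
  layer 3 (clay): t_3 = 4.18 × 0.06 / 0.0001752 = 1431 d
Total t = Σ t_i = 15847 days = 43.39 years.

43.4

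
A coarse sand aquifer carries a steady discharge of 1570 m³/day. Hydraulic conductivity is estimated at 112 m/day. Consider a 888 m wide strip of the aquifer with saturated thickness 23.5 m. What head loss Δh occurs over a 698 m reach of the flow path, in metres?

Cross-sectional area A = 888 × 23.5 = 20868 m².
From Q = K·A·i, i = Q / (K·A) = 1570 / (112.0 × 20868) = 0.0006717.
Head loss Δh = i · L = 0.0006717 × 698 = 0.4689 m.

0.469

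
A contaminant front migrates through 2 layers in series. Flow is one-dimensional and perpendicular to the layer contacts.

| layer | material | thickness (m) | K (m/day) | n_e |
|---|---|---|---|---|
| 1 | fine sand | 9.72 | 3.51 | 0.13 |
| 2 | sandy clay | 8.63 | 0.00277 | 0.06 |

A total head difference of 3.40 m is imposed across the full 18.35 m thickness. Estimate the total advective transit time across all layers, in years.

With flow normal to the layers, continuity requires the same specific discharge q through every layer.
Σ(b_i/K_i) = 9.72/3.51 + 8.63/0.00277 = 3118 d.
q = Δh / Σ(b_i/K_i) = 3.40 / 3118 = 0.001090 m/day.
In each layer the seepage velocity is v_i = q/n_i, so the layer transit time is t_i = b_i·n_i / q:
  layer 1 (fine sand): t_1 = 9.72 × 0.13 / 0.001090 = 1159 d
  layer 2 (sandy clay): t_2 = 8.63 × 0.06 / 0.001090 = 474.9 d
Total t = Σ t_i = 1634 days = 4.473 years.

4.47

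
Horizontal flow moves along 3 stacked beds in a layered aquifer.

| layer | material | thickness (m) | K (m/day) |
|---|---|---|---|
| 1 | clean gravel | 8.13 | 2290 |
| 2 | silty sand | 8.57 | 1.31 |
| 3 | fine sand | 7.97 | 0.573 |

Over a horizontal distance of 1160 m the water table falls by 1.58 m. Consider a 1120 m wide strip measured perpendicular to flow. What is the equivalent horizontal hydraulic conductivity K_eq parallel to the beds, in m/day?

755

Flow is parallel to layering, so each bed carries its own Darcy discharge and the transmissivities add.
Σ(K_i·b_i) = 2290×8.13 + 1.31×8.57 + 0.573×7.97 = 18633 m²/day.
Total thickness b = 24.67 m, so K_eq = Σ(K_i·b_i)/b = 755.3 m/day.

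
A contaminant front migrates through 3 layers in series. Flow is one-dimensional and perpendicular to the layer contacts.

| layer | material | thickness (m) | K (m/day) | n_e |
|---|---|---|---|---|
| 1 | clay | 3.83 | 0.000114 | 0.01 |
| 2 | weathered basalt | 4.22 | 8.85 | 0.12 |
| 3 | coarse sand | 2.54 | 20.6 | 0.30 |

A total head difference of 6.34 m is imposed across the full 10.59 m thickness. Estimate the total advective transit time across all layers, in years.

With flow normal to the layers, continuity requires the same specific discharge q through every layer.
Σ(b_i/K_i) = 3.83/0.000114 + 4.22/8.85 + 2.54/20.6 = 33597 d.
q = Δh / Σ(b_i/K_i) = 6.34 / 33597 = 0.0001887 m/day.
In each layer the seepage velocity is v_i = q/n_i, so the layer transit time is t_i = b_i·n_i / q:
  layer 1 (clay): t_1 = 3.83 × 0.01 / 0.0001887 = 203.0 d
  layer 2 (weathered basalt): t_2 = 4.22 × 0.12 / 0.0001887 = 2684 d
  layer 3 (coarse sand): t_3 = 2.54 × 0.30 / 0.0001887 = 4038 d
Total t = Σ t_i = 6924 days = 18.96 years.

19.0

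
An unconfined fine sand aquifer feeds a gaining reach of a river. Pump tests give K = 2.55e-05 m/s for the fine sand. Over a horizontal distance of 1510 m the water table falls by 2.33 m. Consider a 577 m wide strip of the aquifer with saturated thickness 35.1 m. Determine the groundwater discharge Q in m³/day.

Convert K: 2.55e-05 m/s × 86400 = 2.203 m/day.
Cross-sectional area A = 577 × 35.1 = 20253 m².
Hydraulic gradient i = Δh / L = 2.33 / 1510 = 0.001543.
Darcy's law: Q = K · A · i = 2.203 × 20253 × 0.001543 = 68.85 m³/day.

68.9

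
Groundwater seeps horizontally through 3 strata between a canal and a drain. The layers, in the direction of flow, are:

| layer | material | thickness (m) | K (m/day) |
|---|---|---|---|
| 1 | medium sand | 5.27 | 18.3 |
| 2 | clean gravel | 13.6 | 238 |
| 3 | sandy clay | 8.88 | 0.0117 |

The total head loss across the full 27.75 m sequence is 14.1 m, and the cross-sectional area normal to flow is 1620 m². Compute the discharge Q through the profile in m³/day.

30.1

Flow is perpendicular to layering, so the layers act in series and the equivalent K is the thickness-weighted harmonic mean.
Total thickness L = 5.27 + 13.6 + 8.88 = 27.75 m.
Σ(b_i/K_i) = 5.27/18.3 + 13.6/238 + 8.88/0.0117 = 759.3 d.
K_eq = L / Σ(b_i/K_i) = 27.75 / 759.3 = 0.03655 m/day.
Q = K_eq · A · (Δh/L) = 0.03655 × 1620 × (14.1/27.75) = 30.08 m³/day.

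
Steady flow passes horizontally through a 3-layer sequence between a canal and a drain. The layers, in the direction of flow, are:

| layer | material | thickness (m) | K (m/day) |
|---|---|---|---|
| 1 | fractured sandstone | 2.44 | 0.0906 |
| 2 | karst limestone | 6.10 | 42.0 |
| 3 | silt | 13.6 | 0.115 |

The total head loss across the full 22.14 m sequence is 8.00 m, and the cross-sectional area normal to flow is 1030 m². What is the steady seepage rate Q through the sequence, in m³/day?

Flow is perpendicular to layering, so the layers act in series and the equivalent K is the thickness-weighted harmonic mean.
Total thickness L = 2.44 + 6.10 + 13.6 = 22.14 m.
Σ(b_i/K_i) = 2.44/0.0906 + 6.10/42.0 + 13.6/0.115 = 145.3 d.
K_eq = L / Σ(b_i/K_i) = 22.14 / 145.3 = 0.1523 m/day.
Q = K_eq · A · (Δh/L) = 0.1523 × 1030 × (8.00/22.14) = 56.70 m³/day.

56.7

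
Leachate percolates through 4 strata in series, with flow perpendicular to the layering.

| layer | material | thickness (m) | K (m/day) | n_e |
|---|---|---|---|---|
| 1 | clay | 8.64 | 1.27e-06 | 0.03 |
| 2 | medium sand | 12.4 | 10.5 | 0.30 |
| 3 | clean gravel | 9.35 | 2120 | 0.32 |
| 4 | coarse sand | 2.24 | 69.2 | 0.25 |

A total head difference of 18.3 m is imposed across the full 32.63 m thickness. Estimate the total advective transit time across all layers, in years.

7670

With flow normal to the layers, continuity requires the same specific discharge q through every layer.
Σ(b_i/K_i) = 8.64/1.27e-06 + 12.4/10.5 + 9.35/2120 + 2.24/69.2 = 6.803e+06 d.
q = Δh / Σ(b_i/K_i) = 18.3 / 6.803e+06 = 2.690e-06 m/day.
In each layer the seepage velocity is v_i = q/n_i, so the layer transit time is t_i = b_i·n_i / q:
  layer 1 (clay): t_1 = 8.64 × 0.03 / 2.690e-06 = 96359 d
  layer 2 (medium sand): t_2 = 12.4 × 0.30 / 2.690e-06 = 1.383e+06 d
  layer 3 (clean gravel): t_3 = 9.35 × 0.32 / 2.690e-06 = 1.112e+06 d
  layer 4 (coarse sand): t_4 = 2.24 × 0.25 / 2.690e-06 = 2.082e+05 d
Total t = Σ t_i = 2.800e+06 days = 7665 years.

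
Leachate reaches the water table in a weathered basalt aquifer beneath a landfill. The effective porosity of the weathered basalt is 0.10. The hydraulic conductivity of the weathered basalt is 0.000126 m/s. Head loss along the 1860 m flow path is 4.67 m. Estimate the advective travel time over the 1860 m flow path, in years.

18.6

Convert K: 0.000126 m/s × 86400 = 10.89 m/day.
Hydraulic gradient i = Δh / L = 4.67 / 1860 = 0.002511.
Darcy flux q = K · i = 10.89 × 0.002511 = 0.02733 m/day.
Seepage velocity v = q / n_e = 0.02733 / 0.10 = 0.2733 m/day.
Travel time t = L / v = 1860 / 0.2733 = 6805 days = 18.63 years.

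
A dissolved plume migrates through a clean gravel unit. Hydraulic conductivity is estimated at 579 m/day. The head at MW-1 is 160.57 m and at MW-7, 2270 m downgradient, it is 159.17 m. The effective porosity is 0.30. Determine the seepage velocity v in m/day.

1.19

Hydraulic gradient i = (160.57 − 159.17) / 2270 = 1.4 / 2270 = 0.0006167.
Darcy flux q = K · i = 579.0 × 0.0006167 = 0.3571 m/day.
Seepage velocity v = q / n_e = 0.3571 / 0.30 = 1.190 m/day.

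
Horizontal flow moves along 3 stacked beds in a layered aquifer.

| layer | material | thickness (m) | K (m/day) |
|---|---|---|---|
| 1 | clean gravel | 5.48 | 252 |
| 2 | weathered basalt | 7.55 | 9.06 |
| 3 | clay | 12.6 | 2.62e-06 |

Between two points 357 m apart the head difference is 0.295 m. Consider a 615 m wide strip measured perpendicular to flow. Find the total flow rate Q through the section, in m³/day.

737

Flow is parallel to layering, so each bed carries its own Darcy discharge and the transmissivities add.
Σ(K_i·b_i) = 252×5.48 + 9.06×7.55 + 2.62e-06×12.6 = 1449 m²/day.
Hydraulic gradient i = Δh / L = 0.295 / 357 = 0.0008263.
Q = Σ(K_i·b_i) · W · i = 1449 × 615 × 0.0008263 = 736.6 m³/day.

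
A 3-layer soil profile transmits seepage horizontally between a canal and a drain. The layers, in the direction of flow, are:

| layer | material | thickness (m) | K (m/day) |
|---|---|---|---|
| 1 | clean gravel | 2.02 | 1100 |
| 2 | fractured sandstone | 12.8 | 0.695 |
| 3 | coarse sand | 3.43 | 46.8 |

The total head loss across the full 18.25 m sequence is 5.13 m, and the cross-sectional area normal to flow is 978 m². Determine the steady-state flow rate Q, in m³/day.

Flow is perpendicular to layering, so the layers act in series and the equivalent K is the thickness-weighted harmonic mean.
Total thickness L = 2.02 + 12.8 + 3.43 = 18.25 m.
Σ(b_i/K_i) = 2.02/1100 + 12.8/0.695 + 3.43/46.8 = 18.49 d.
K_eq = L / Σ(b_i/K_i) = 18.25 / 18.49 = 0.9869 m/day.
Q = K_eq · A · (Δh/L) = 0.9869 × 978 × (5.13/18.25) = 271.3 m³/day.

271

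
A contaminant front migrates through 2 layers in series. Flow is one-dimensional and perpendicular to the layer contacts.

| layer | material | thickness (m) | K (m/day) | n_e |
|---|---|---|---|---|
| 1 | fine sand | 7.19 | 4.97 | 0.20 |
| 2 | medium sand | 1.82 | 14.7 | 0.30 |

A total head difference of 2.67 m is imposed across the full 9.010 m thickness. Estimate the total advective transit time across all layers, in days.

With flow normal to the layers, continuity requires the same specific discharge q through every layer.
Σ(b_i/K_i) = 7.19/4.97 + 1.82/14.7 = 1.570 d.
q = Δh / Σ(b_i/K_i) = 2.67 / 1.570 = 1.700 m/day.
In each layer the seepage velocity is v_i = q/n_i, so the layer transit time is t_i = b_i·n_i / q:
  layer 1 (fine sand): t_1 = 7.19 × 0.20 / 1.700 = 0.8458 d
  layer 2 (medium sand): t_2 = 1.82 × 0.30 / 1.700 = 0.3212 d
Total t = Σ t_i = 1.167 days.

1.17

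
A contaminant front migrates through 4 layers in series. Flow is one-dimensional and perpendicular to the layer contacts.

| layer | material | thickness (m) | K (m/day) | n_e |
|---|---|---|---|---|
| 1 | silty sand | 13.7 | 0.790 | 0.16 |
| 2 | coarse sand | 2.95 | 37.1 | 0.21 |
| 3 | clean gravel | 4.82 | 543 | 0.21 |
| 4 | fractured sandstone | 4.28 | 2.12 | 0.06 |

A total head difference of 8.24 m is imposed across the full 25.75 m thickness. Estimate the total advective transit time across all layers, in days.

With flow normal to the layers, continuity requires the same specific discharge q through every layer.
Σ(b_i/K_i) = 13.7/0.790 + 2.95/37.1 + 4.82/543 + 4.28/2.12 = 19.45 d.
q = Δh / Σ(b_i/K_i) = 8.24 / 19.45 = 0.4237 m/day.
In each layer the seepage velocity is v_i = q/n_i, so the layer transit time is t_i = b_i·n_i / q:
  layer 1 (silty sand): t_1 = 13.7 × 0.16 / 0.4237 = 5.174 d
  layer 2 (coarse sand): t_2 = 2.95 × 0.21 / 0.4237 = 1.462 d
  layer 3 (clean gravel): t_3 = 4.82 × 0.21 / 0.4237 = 2.389 d
  layer 4 (fractured sandstone): t_4 = 4.28 × 0.06 / 0.4237 = 0.6061 d
Total t = Σ t_i = 9.631 days.

9.63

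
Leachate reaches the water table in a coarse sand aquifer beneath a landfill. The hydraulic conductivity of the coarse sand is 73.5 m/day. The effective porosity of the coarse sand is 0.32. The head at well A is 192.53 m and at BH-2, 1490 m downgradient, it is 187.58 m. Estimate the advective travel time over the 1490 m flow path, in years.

5.35

Hydraulic gradient i = (192.53 − 187.58) / 1490 = 4.95 / 1490 = 0.003322.
Darcy flux q = K · i = 73.50 × 0.003322 = 0.2442 m/day.
Seepage velocity v = q / n_e = 0.2442 / 0.32 = 0.7631 m/day.
Travel time t = L / v = 1490 / 0.7631 = 1953 days = 5.346 years.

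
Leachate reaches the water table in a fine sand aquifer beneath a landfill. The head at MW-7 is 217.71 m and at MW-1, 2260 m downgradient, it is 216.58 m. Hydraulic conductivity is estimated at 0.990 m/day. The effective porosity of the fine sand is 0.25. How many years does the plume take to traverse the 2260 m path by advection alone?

Hydraulic gradient i = (217.71 − 216.58) / 2260 = 1.13 / 2260 = 0.0005000.
Darcy flux q = K · i = 0.9900 × 0.0005000 = 0.0004950 m/day.
Seepage velocity v = q / n_e = 0.0004950 / 0.25 = 0.001980 m/day.
Travel time t = L / v = 2260 / 0.001980 = 1.141e+06 days = 3125 years.

3130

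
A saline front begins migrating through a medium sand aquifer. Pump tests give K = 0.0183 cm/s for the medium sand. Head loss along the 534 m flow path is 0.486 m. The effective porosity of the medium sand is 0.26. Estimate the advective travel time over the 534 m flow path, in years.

Convert K: 0.0183 cm/s × 864 = 15.81 m/day.
Hydraulic gradient i = Δh / L = 0.486 / 534 = 0.0009101.
Darcy flux q = K · i = 15.81 × 0.0009101 = 0.01439 m/day.
Seepage velocity v = q / n_e = 0.01439 / 0.26 = 0.05535 m/day.
Travel time t = L / v = 534 / 0.05535 = 9648 days = 26.42 years.

26.4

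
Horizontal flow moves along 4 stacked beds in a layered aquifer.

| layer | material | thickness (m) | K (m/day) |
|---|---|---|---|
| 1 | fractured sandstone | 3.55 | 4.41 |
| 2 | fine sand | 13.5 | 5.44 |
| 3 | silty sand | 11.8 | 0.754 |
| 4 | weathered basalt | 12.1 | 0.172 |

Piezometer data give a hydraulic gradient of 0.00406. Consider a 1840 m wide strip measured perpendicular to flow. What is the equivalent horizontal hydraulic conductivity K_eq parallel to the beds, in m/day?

2.44

Flow is parallel to layering, so each bed carries its own Darcy discharge and the transmissivities add.
Σ(K_i·b_i) = 4.41×3.55 + 5.44×13.5 + 0.754×11.8 + 0.172×12.1 = 100.1 m²/day.
Total thickness b = 40.95 m, so K_eq = Σ(K_i·b_i)/b = 2.444 m/day.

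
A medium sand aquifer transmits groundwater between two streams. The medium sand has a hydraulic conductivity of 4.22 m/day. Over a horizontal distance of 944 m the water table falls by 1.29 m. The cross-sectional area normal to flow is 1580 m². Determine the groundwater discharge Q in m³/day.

Hydraulic gradient i = Δh / L = 1.29 / 944 = 0.001367.
Darcy's law: Q = K · A · i = 4.220 × 1580 × 0.001367 = 9.111 m³/day.

9.11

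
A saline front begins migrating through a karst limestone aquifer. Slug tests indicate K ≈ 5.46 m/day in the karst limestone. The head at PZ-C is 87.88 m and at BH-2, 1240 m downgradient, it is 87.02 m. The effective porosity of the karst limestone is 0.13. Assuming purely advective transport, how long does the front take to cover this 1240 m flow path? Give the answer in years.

Hydraulic gradient i = (87.88 − 87.02) / 1240 = 0.86 / 1240 = 0.0006935.
Darcy flux q = K · i = 5.460 × 0.0006935 = 0.003787 m/day.
Seepage velocity v = q / n_e = 0.003787 / 0.13 = 0.02913 m/day.
Travel time t = L / v = 1240 / 0.02913 = 42569 days = 116.5 years.

117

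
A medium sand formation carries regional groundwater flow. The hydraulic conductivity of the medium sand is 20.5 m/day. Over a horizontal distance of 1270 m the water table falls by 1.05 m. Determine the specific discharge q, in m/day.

Hydraulic gradient i = Δh / L = 1.05 / 1270 = 0.0008268.
Specific discharge q = K · i = 20.50 × 0.0008268 = 0.01695 m/day.

0.0169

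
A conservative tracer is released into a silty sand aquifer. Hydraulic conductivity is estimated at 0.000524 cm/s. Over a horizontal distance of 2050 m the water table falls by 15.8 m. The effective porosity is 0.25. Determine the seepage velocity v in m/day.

0.0140

Convert K: 0.000524 cm/s × 864 = 0.4527 m/day.
Hydraulic gradient i = Δh / L = 15.8 / 2050 = 0.007707.
Darcy flux q = K · i = 0.4527 × 0.007707 = 0.003489 m/day.
Seepage velocity v = q / n_e = 0.003489 / 0.25 = 0.01396 m/day.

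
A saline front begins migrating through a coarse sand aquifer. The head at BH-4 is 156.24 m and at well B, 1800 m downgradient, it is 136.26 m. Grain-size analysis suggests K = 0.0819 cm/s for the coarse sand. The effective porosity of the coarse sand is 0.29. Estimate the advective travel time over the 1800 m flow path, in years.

1.82

Convert K: 0.0819 cm/s × 864 = 70.76 m/day.
Hydraulic gradient i = (156.24 − 136.26) / 1800 = 19.98 / 1800 = 0.01110.
Darcy flux q = K · i = 70.76 × 0.01110 = 0.7855 m/day.
Seepage velocity v = q / n_e = 0.7855 / 0.29 = 2.708 m/day.
Travel time t = L / v = 1800 / 2.708 = 664.6 days = 1.820 years.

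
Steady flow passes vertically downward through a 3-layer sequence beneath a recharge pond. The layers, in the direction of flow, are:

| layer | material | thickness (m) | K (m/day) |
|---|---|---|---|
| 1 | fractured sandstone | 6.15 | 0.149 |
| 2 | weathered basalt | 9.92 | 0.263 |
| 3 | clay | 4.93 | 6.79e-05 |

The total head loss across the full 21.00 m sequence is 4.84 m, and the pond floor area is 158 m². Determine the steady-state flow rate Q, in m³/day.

Flow is perpendicular to layering, so the layers act in series and the equivalent K is the thickness-weighted harmonic mean.
Total thickness L = 6.15 + 9.92 + 4.93 = 21.00 m.
Σ(b_i/K_i) = 6.15/0.149 + 9.92/0.263 + 4.93/6.79e-05 = 72686 d.
K_eq = L / Σ(b_i/K_i) = 21.00 / 72686 = 0.0002889 m/day.
Q = K_eq · A · (Δh/L) = 0.0002889 × 158 × (4.84/21.00) = 0.01052 m³/day.

0.0105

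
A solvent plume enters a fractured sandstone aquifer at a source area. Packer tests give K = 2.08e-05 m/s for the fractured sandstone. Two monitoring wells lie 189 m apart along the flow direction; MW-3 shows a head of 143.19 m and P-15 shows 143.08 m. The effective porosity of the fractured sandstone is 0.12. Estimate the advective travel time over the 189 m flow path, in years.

Convert K: 2.08e-05 m/s × 86400 = 1.797 m/day.
Hydraulic gradient i = (143.19 − 143.08) / 189 = 0.11 / 189 = 0.0005820.
Darcy flux q = K · i = 1.797 × 0.0005820 = 0.001046 m/day.
Seepage velocity v = q / n_e = 0.001046 / 0.12 = 0.008716 m/day.
Travel time t = L / v = 189 / 0.008716 = 21684 days = 59.37 years.

59.4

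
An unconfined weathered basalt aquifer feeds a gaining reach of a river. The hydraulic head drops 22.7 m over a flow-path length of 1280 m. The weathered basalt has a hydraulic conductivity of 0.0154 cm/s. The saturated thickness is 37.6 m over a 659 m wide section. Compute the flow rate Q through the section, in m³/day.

5850

Convert K: 0.0154 cm/s × 864 = 13.31 m/day.
Cross-sectional area A = 659 × 37.6 = 24778 m².
Hydraulic gradient i = Δh / L = 22.7 / 1280 = 0.01773.
Darcy's law: Q = K · A · i = 13.31 × 24778 × 0.01773 = 5847 m³/day.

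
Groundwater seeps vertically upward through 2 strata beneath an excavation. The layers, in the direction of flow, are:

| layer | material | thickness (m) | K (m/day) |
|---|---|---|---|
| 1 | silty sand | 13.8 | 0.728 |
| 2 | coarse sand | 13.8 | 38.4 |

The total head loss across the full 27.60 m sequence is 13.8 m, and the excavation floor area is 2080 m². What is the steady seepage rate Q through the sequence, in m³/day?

Flow is perpendicular to layering, so the layers act in series and the equivalent K is the thickness-weighted harmonic mean.
Total thickness L = 13.8 + 13.8 = 27.60 m.
Σ(b_i/K_i) = 13.8/0.728 + 13.8/38.4 = 19.32 d.
K_eq = L / Σ(b_i/K_i) = 27.60 / 19.32 = 1.429 m/day.
Q = K_eq · A · (Δh/L) = 1.429 × 2080 × (13.8/27.60) = 1486 m³/day.

1490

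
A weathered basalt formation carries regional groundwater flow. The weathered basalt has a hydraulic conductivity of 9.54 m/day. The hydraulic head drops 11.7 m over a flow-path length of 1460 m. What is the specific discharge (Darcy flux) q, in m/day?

0.0765

Hydraulic gradient i = Δh / L = 11.7 / 1460 = 0.008014.
Specific discharge q = K · i = 9.540 × 0.008014 = 0.07645 m/day.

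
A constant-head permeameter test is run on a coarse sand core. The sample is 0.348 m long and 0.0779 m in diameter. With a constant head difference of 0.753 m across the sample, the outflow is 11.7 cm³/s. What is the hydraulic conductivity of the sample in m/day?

98.0

Cross-sectional area A = π·(d/2)² = π × (0.0779/2)² = 0.004766 m².
Convert discharge: 11.7 cm³/s = 1.170e-05 m³/s.
Darcy's law rearranged: K = Q·L / (A·Δh) = 1.170e-05 × 0.348 / (0.004766 × 0.753) = 0.001135 m/s = 98.02 m/day.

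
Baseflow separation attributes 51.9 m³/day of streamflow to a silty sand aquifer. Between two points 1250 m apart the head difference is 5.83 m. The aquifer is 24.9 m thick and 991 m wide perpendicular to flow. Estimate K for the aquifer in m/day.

0.451

Cross-sectional area A = 991 × 24.9 = 24676 m².
Hydraulic gradient i = Δh / L = 5.83 / 1250 = 0.004664.
From Q = K·A·i, K = Q / (A·i) = 51.9 / (24676 × 0.004664) = 0.4510 m/day.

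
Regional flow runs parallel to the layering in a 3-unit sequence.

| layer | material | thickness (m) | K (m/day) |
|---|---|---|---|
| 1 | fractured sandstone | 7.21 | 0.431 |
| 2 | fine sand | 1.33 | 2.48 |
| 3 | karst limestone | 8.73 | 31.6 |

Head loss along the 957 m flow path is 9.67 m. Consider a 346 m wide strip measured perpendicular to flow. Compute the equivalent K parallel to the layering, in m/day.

Flow is parallel to layering, so each bed carries its own Darcy discharge and the transmissivities add.
Σ(K_i·b_i) = 0.431×7.21 + 2.48×1.33 + 31.6×8.73 = 282.3 m²/day.
Total thickness b = 17.27 m, so K_eq = Σ(K_i·b_i)/b = 16.34 m/day.

16.3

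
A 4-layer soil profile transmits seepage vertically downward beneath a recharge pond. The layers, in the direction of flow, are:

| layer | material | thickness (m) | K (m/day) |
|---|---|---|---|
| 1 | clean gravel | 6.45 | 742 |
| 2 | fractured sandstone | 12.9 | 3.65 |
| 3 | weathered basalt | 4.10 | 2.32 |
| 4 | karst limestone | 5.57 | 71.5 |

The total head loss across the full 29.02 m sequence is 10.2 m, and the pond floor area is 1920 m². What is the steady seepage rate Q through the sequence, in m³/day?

Flow is perpendicular to layering, so the layers act in series and the equivalent K is the thickness-weighted harmonic mean.
Total thickness L = 6.45 + 12.9 + 4.10 + 5.57 = 29.02 m.
Σ(b_i/K_i) = 6.45/742 + 12.9/3.65 + 4.10/2.32 + 5.57/71.5 = 5.388 d.
K_eq = L / Σ(b_i/K_i) = 29.02 / 5.388 = 5.386 m/day.
Q = K_eq · A · (Δh/L) = 5.386 × 1920 × (10.2/29.02) = 3635 m³/day.

3630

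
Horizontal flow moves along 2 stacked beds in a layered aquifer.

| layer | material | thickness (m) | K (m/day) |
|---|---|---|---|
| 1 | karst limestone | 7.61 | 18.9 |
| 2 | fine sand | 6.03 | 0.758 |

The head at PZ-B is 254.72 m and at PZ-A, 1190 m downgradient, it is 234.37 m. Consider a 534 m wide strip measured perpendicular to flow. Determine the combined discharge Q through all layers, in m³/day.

1360

Flow is parallel to layering, so each bed carries its own Darcy discharge and the transmissivities add.
Σ(K_i·b_i) = 18.9×7.61 + 0.758×6.03 = 148.4 m²/day.
Hydraulic gradient i = (254.72 − 234.37) / 1190 = 20.35 / 1190 = 0.01710.
Q = Σ(K_i·b_i) · W · i = 148.4 × 534 × 0.01710 = 1355 m³/day.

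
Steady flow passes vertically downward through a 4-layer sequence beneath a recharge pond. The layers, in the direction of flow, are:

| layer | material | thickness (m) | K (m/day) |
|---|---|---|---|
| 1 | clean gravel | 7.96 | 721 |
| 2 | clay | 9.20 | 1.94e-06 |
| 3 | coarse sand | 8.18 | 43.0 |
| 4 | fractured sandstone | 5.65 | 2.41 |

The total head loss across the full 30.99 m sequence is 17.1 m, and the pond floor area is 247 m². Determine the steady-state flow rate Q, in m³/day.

Flow is perpendicular to layering, so the layers act in series and the equivalent K is the thickness-weighted harmonic mean.
Total thickness L = 7.96 + 9.20 + 8.18 + 5.65 = 30.99 m.
Σ(b_i/K_i) = 7.96/721 + 9.20/1.94e-06 + 8.18/43.0 + 5.65/2.41 = 4.742e+06 d.
K_eq = L / Σ(b_i/K_i) = 30.99 / 4.742e+06 = 6.535e-06 m/day.
Q = K_eq · A · (Δh/L) = 6.535e-06 × 247 × (17.1/30.99) = 0.0008906 m³/day.

0.000891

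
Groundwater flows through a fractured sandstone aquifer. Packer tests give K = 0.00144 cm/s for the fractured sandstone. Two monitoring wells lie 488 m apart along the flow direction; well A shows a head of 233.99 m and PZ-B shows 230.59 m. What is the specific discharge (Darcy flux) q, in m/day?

Convert K: 0.00144 cm/s × 864 = 1.244 m/day.
Hydraulic gradient i = (233.99 − 230.59) / 488 = 3.4 / 488 = 0.006967.
Specific discharge q = K · i = 1.244 × 0.006967 = 0.008668 m/day.

0.00867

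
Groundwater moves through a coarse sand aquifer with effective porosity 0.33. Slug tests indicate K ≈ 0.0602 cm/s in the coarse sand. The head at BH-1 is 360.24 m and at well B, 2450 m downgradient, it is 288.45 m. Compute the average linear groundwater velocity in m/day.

Convert K: 0.0602 cm/s × 864 = 52.01 m/day.
Hydraulic gradient i = (360.24 − 288.45) / 2450 = 71.79 / 2450 = 0.02930.
Darcy flux q = K · i = 52.01 × 0.02930 = 1.524 m/day.
Seepage velocity v = q / n_e = 1.524 / 0.33 = 4.618 m/day.

4.62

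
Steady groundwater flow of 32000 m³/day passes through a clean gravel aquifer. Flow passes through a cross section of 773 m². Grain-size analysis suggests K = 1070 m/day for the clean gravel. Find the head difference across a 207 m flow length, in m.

From Q = K·A·i, i = Q / (K·A) = 32000 / (1070 × 773.0) = 0.03869.
Head loss Δh = i · L = 0.03869 × 207 = 8.009 m.

8.01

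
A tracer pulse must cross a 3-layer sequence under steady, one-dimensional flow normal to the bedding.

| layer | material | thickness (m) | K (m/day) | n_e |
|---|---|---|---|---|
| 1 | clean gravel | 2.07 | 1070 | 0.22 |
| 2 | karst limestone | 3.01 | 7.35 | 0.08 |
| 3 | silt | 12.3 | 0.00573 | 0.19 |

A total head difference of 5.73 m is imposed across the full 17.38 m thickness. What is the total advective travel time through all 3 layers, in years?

3.11

With flow normal to the layers, continuity requires the same specific discharge q through every layer.
Σ(b_i/K_i) = 2.07/1070 + 3.01/7.35 + 12.3/0.00573 = 2147 d.
q = Δh / Σ(b_i/K_i) = 5.73 / 2147 = 0.002669 m/day.
In each layer the seepage velocity is v_i = q/n_i, so the layer transit time is t_i = b_i·n_i / q:
  layer 1 (clean gravel): t_1 = 2.07 × 0.22 / 0.002669 = 170.6 d
  layer 2 (karst limestone): t_2 = 3.01 × 0.08 / 0.002669 = 90.23 d
  layer 3 (silt): t_3 = 12.3 × 0.19 / 0.002669 = 875.7 d
Total t = Σ t_i = 1137 days = 3.112 years.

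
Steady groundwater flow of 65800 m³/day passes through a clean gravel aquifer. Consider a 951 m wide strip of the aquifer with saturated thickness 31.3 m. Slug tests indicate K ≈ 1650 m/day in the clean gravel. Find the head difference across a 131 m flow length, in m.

Cross-sectional area A = 951 × 31.3 = 29766 m².
From Q = K·A·i, i = Q / (K·A) = 65800 / (1650 × 29766) = 0.001340.
Head loss Δh = i · L = 0.001340 × 131 = 0.1755 m.

0.176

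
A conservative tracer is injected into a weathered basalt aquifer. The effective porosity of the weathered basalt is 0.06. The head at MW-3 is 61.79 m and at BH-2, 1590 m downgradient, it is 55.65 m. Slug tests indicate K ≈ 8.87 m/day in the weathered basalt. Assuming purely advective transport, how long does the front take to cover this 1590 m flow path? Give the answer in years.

Hydraulic gradient i = (61.79 − 55.65) / 1590 = 6.14 / 1590 = 0.003862.
Darcy flux q = K · i = 8.870 × 0.003862 = 0.03425 m/day.
Seepage velocity v = q / n_e = 0.03425 / 0.06 = 0.5709 m/day.
Travel time t = L / v = 1590 / 0.5709 = 2785 days = 7.625 years.

7.63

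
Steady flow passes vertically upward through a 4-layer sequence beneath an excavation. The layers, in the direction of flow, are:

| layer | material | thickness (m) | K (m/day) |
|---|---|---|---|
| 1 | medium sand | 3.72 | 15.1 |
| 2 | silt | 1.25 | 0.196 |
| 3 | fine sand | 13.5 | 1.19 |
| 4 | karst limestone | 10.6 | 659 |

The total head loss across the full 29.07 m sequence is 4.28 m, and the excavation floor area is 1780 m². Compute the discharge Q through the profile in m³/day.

Flow is perpendicular to layering, so the layers act in series and the equivalent K is the thickness-weighted harmonic mean.
Total thickness L = 3.72 + 1.25 + 13.5 + 10.6 = 29.07 m.
Σ(b_i/K_i) = 3.72/15.1 + 1.25/0.196 + 13.5/1.19 + 10.6/659 = 17.98 d.
K_eq = L / Σ(b_i/K_i) = 29.07 / 17.98 = 1.616 m/day.
Q = K_eq · A · (Δh/L) = 1.616 × 1780 × (4.28/29.07) = 423.6 m³/day.

424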